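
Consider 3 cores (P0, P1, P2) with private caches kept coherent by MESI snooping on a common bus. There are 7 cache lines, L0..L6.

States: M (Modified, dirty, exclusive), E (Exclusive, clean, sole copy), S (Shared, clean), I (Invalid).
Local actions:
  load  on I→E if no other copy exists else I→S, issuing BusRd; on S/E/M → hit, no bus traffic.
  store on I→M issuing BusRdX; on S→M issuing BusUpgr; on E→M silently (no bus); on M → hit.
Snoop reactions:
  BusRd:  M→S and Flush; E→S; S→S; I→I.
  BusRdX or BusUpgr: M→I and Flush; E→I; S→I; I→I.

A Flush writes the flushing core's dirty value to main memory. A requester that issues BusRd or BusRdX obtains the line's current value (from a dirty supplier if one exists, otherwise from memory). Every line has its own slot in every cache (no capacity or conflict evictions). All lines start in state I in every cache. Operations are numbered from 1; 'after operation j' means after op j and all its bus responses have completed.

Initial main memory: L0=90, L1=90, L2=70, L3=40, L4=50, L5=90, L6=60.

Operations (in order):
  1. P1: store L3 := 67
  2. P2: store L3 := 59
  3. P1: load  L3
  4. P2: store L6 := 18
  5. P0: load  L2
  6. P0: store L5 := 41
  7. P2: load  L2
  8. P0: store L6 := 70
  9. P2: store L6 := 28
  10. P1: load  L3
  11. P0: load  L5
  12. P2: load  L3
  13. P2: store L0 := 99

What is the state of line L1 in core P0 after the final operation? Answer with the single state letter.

state = I

1. P1: store L3 := 67  bus=[BusRdX]  L3: P0=I P1=M P2=I  mem[L3]=40
2. P2: store L3 := 59  bus=[BusRdX,Flush]  L3: P0=I P1=I P2=M  mem[L3]=67
3. P1: load  L3  bus=[BusRd,Flush]  L3: P0=I P1=S P2=S  mem[L3]=59
4. P2: store L6 := 18  bus=[BusRdX]  L6: P0=I P1=I P2=M  mem[L6]=60
5. P0: load  L2  bus=[BusRd]  L2: P0=E P1=I P2=I  mem[L2]=70
6. P0: store L5 := 41  bus=[BusRdX]  L5: P0=M P1=I P2=I  mem[L5]=90
7. P2: load  L2  bus=[BusRd]  L2: P0=S P1=I P2=S  mem[L2]=70
8. P0: store L6 := 70  bus=[BusRdX,Flush]  L6: P0=M P1=I P2=I  mem[L6]=18
9. P2: store L6 := 28  bus=[BusRdX,Flush]  L6: P0=I P1=I P2=M  mem[L6]=70
10. P1: load  L3  bus=[-]  L3: P0=I P1=S P2=S  mem[L3]=59
11. P0: load  L5  bus=[-]  L5: P0=M P1=I P2=I  mem[L5]=90
12. P2: load  L3  bus=[-]  L3: P0=I P1=S P2=S  mem[L3]=59
13. P2: store L0 := 99  bus=[BusRdX]  L0: P0=I P1=I P2=M  mem[L0]=90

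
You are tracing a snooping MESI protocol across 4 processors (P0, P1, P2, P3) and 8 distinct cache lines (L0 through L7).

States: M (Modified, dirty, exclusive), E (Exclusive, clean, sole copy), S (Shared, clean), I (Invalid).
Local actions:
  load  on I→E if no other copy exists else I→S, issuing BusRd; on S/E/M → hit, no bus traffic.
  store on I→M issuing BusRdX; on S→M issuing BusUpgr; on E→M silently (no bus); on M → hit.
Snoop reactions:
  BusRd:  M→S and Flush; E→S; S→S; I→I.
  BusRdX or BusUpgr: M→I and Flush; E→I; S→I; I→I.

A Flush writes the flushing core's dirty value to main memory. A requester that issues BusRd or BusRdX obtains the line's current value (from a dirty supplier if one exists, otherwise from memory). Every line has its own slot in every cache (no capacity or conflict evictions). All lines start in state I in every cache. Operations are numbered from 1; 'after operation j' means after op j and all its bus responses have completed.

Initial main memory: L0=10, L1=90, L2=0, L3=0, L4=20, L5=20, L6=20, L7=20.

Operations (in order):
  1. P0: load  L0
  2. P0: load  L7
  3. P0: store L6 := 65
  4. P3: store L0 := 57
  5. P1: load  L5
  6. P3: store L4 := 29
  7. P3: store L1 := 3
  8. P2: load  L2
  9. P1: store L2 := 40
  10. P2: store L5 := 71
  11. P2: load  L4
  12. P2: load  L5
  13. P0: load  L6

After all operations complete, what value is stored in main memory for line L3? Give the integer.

memory[L3] = 0

step 1: P0: load  L0  ⟶  EIII  (L0)  txn=BusRd  M[L0]=10
step 2: P0: load  L7  ⟶  EIII  (L7)  txn=BusRd  M[L7]=20
step 3: P0: store L6 := 65  ⟶  MIII  (L6)  txn=BusRdX  M[L6]=20
step 4: P3: store L0 := 57  ⟶  IIIM  (L0)  txn=BusRdX  M[L0]=10
step 5: P1: load  L5  ⟶  IEII  (L5)  txn=BusRd  M[L5]=20
step 6: P3: store L4 := 29  ⟶  IIIM  (L4)  txn=BusRdX  M[L4]=20
step 7: P3: store L1 := 3  ⟶  IIIM  (L1)  txn=BusRdX  M[L1]=90
step 8: P2: load  L2  ⟶  IIEI  (L2)  txn=BusRd  M[L2]=0
step 9: P1: store L2 := 40  ⟶  IMII  (L2)  txn=BusRdX  M[L2]=0
step 10: P2: store L5 := 71  ⟶  IIMI  (L5)  txn=BusRdX  M[L5]=20
step 11: P2: load  L4  ⟶  IISS  (L4)  txn=BusRd+Flush  M[L4]=29
step 12: P2: load  L5  ⟶  IIMI  (L5)  txn=∅  M[L5]=20
step 13: P0: load  L6  ⟶  MIII  (L6)  txn=∅  M[L6]=20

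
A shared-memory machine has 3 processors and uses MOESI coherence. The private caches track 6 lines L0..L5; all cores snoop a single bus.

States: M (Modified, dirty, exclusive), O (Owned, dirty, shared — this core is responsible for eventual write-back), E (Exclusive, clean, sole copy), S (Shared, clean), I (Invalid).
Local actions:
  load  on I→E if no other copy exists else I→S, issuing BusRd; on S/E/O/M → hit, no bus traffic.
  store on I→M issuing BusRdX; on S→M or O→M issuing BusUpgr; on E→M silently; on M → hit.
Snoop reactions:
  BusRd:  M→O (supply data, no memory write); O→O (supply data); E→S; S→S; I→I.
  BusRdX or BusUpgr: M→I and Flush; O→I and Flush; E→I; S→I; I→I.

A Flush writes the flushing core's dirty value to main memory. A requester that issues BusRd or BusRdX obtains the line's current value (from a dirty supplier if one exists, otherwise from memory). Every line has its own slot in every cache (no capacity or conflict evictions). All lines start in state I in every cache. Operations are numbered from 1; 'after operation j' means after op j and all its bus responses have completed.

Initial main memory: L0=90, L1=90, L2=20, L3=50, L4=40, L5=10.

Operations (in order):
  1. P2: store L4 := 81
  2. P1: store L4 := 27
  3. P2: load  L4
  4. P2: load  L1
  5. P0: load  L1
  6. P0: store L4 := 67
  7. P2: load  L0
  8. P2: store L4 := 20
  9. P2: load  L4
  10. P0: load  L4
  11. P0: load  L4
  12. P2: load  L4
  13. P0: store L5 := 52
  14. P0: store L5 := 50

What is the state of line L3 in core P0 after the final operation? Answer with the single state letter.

state = I

[1] P2: store L4 := 81 | P0:I, P1:I, P2:M(81) | bus: BusRdX
[2] P1: store L4 := 27 | P0:I, P1:M(27), P2:I | bus: BusRdX,Flush
[3] P2: load  L4 | P0:I, P1:O(27), P2:S(27) | bus: BusRd
[4] P2: load  L1 | P0:I, P1:I, P2:E(90) | bus: BusRd
[5] P0: load  L1 | P0:S(90), P1:I, P2:S(90) | bus: BusRd
[6] P0: store L4 := 67 | P0:M(67), P1:I, P2:I | bus: BusRdX,Flush
[7] P2: load  L0 | P0:I, P1:I, P2:E(90) | bus: BusRd
[8] P2: store L4 := 20 | P0:I, P1:I, P2:M(20) | bus: BusRdX,Flush
[9] P2: load  L4 | P0:I, P1:I, P2:M(20) | bus: none
[10] P0: load  L4 | P0:S(20), P1:I, P2:O(20) | bus: BusRd
[11] P0: load  L4 | P0:S(20), P1:I, P2:O(20) | bus: none
[12] P2: load  L4 | P0:S(20), P1:I, P2:O(20) | bus: none
[13] P0: store L5 := 52 | P0:M(52), P1:I, P2:I | bus: BusRdX
[14] P0: store L5 := 50 | P0:M(50), P1:I, P2:I | bus: none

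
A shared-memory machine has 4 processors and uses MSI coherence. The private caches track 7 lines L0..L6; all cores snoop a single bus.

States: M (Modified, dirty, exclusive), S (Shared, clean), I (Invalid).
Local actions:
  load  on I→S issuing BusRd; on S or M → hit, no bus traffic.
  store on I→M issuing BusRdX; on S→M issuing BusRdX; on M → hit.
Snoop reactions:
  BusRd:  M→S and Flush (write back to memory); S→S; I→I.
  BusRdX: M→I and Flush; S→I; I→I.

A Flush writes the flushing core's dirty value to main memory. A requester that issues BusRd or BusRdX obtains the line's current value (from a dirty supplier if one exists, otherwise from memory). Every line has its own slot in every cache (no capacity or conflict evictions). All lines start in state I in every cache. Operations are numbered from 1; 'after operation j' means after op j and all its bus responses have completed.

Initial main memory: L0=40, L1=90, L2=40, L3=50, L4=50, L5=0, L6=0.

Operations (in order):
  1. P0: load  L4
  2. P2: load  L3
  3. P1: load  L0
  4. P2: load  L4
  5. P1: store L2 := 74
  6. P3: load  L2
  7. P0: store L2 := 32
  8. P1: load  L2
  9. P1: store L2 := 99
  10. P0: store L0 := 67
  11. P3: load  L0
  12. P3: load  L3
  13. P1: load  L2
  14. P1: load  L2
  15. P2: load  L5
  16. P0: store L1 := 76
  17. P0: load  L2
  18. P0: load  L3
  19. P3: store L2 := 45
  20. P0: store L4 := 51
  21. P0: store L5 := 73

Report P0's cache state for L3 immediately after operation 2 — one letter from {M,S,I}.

1. P0: load  L4  bus=[BusRd]  L4: P0=S P1=I P2=I P3=I  mem[L4]=50
2. P2: load  L3  bus=[BusRd]  L3: P0=I P1=I P2=S P3=I  mem[L3]=50
3. P1: load  L0  bus=[BusRd]  L0: P0=I P1=S P2=I P3=I  mem[L0]=40
4. P2: load  L4  bus=[BusRd]  L4: P0=S P1=I P2=S P3=I  mem[L4]=50
5. P1: store L2 := 74  bus=[BusRdX]  L2: P0=I P1=M P2=I P3=I  mem[L2]=40
6. P3: load  L2  bus=[BusRd,Flush]  L2: P0=I P1=S P2=I P3=S  mem[L2]=74
7. P0: store L2 := 32  bus=[BusRdX]  L2: P0=M P1=I P2=I P3=I  mem[L2]=74
8. P1: load  L2  bus=[BusRd,Flush]  L2: P0=S P1=S P2=I P3=I  mem[L2]=32
9. P1: store L2 := 99  bus=[BusRdX]  L2: P0=I P1=M P2=I P3=I  mem[L2]=32
10. P0: store L0 := 67  bus=[BusRdX]  L0: P0=M P1=I P2=I P3=I  mem[L0]=40
11. P3: load  L0  bus=[BusRd,Flush]  L0: P0=S P1=I P2=I P3=S  mem[L0]=67
12. P3: load  L3  bus=[BusRd]  L3: P0=I P1=I P2=S P3=S  mem[L3]=50
13. P1: load  L2  bus=[-]  L2: P0=I P1=M P2=I P3=I  mem[L2]=32
14. P1: load  L2  bus=[-]  L2: P0=I P1=M P2=I P3=I  mem[L2]=32
15. P2: load  L5  bus=[BusRd]  L5: P0=I P1=I P2=S P3=I  mem[L5]=0
16. P0: store L1 := 76  bus=[BusRdX]  L1: P0=M P1=I P2=I P3=I  mem[L1]=90
17. P0: load  L2  bus=[BusRd,Flush]  L2: P0=S P1=S P2=I P3=I  mem[L2]=99
18. P0: load  L3  bus=[BusRd]  L3: P0=S P1=I P2=S P3=S  mem[L3]=50
19. P3: store L2 := 45  bus=[BusRdX]  L2: P0=I P1=I P2=I P3=M  mem[L2]=99
20. P0: store L4 := 51  bus=[BusRdX]  L4: P0=M P1=I P2=I P3=I  mem[L4]=50
21. P0: store L5 := 73  bus=[BusRdX]  L5: P0=M P1=I P2=I P3=I  mem[L5]=0

state = I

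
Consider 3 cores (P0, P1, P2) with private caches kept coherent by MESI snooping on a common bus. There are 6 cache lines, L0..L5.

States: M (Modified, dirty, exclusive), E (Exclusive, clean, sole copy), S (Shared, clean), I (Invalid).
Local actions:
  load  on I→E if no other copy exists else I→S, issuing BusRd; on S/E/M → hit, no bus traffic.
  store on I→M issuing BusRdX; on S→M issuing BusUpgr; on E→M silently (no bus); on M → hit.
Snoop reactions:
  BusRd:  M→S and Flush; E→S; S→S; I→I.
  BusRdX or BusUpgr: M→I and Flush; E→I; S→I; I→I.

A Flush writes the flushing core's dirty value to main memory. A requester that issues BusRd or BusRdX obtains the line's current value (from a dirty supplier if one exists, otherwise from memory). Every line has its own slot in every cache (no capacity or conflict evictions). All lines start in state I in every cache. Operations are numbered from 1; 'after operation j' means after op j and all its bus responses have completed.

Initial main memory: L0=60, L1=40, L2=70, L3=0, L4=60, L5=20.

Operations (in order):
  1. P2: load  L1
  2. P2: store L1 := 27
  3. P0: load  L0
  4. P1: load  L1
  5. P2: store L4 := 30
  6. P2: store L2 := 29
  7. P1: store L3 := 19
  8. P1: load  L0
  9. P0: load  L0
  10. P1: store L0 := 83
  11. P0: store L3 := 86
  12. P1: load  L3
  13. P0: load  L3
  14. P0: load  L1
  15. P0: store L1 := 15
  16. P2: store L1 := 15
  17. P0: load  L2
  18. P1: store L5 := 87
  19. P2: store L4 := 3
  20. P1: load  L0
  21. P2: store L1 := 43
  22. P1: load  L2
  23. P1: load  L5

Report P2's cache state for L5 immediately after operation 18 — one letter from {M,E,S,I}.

state = I

step 1: P2: load  L1  ⟶  IIE  (L1)  txn=BusRd  M[L1]=40
step 2: P2: store L1 := 27  ⟶  IIM  (L1)  txn=∅  M[L1]=40
step 3: P0: load  L0  ⟶  EII  (L0)  txn=BusRd  M[L0]=60
step 4: P1: load  L1  ⟶  ISS  (L1)  txn=BusRd+Flush  M[L1]=27
step 5: P2: store L4 := 30  ⟶  IIM  (L4)  txn=BusRdX  M[L4]=60
step 6: P2: store L2 := 29  ⟶  IIM  (L2)  txn=BusRdX  M[L2]=70
step 7: P1: store L3 := 19  ⟶  IMI  (L3)  txn=BusRdX  M[L3]=0
step 8: P1: load  L0  ⟶  SSI  (L0)  txn=BusRd  M[L0]=60
step 9: P0: load  L0  ⟶  SSI  (L0)  txn=∅  M[L0]=60
step 10: P1: store L0 := 83  ⟶  IMI  (L0)  txn=BusUpgr  M[L0]=60
step 11: P0: store L3 := 86  ⟶  MII  (L3)  txn=BusRdX+Flush  M[L3]=19
step 12: P1: load  L3  ⟶  SSI  (L3)  txn=BusRd+Flush  M[L3]=86
step 13: P0: load  L3  ⟶  SSI  (L3)  txn=∅  M[L3]=86
step 14: P0: load  L1  ⟶  SSS  (L1)  txn=BusRd  M[L1]=27
step 15: P0: store L1 := 15  ⟶  MII  (L1)  txn=BusUpgr  M[L1]=27
step 16: P2: store L1 := 15  ⟶  IIM  (L1)  txn=BusRdX+Flush  M[L1]=15
step 17: P0: load  L2  ⟶  SIS  (L2)  txn=BusRd+Flush  M[L2]=29
step 18: P1: store L5 := 87  ⟶  IMI  (L5)  txn=BusRdX  M[L5]=20
step 19: P2: store L4 := 3  ⟶  IIM  (L4)  txn=∅  M[L4]=60
step 20: P1: load  L0  ⟶  IMI  (L0)  txn=∅  M[L0]=60
step 21: P2: store L1 := 43  ⟶  IIM  (L1)  txn=∅  M[L1]=15
step 22: P1: load  L2  ⟶  SSS  (L2)  txn=BusRd  M[L2]=29
step 23: P1: load  L5  ⟶  IMI  (L5)  txn=∅  M[L5]=20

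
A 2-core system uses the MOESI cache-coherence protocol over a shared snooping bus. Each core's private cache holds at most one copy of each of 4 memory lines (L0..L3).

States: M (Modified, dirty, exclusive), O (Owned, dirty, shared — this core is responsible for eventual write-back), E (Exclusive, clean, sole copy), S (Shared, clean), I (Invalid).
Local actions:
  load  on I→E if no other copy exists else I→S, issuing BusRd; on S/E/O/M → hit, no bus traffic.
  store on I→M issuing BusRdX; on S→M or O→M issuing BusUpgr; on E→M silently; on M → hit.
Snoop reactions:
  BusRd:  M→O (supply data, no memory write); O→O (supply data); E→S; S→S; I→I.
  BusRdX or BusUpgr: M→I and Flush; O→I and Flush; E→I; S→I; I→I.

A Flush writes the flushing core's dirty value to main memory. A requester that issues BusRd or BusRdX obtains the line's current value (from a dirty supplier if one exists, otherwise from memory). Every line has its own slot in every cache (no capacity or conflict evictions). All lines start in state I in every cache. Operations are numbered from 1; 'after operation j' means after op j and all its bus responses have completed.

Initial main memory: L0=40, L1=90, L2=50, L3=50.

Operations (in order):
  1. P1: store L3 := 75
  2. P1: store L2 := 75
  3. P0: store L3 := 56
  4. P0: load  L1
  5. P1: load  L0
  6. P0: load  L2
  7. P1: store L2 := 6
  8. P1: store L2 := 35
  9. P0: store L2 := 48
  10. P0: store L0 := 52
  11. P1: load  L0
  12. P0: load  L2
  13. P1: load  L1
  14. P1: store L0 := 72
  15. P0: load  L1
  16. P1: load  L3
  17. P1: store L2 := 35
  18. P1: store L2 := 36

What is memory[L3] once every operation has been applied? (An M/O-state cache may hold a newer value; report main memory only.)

memory[L3] = 75

[1] P1: store L3 := 75 | P0:I, P1:M(75) | bus: BusRdX
[2] P1: store L2 := 75 | P0:I, P1:M(75) | bus: BusRdX
[3] P0: store L3 := 56 | P0:M(56), P1:I | bus: BusRdX,Flush
[4] P0: load  L1 | P0:E(90), P1:I | bus: BusRd
[5] P1: load  L0 | P0:I, P1:E(40) | bus: BusRd
[6] P0: load  L2 | P0:S(75), P1:O(75) | bus: BusRd
[7] P1: store L2 := 6 | P0:I, P1:M(6) | bus: BusUpgr
[8] P1: store L2 := 35 | P0:I, P1:M(35) | bus: none
[9] P0: store L2 := 48 | P0:M(48), P1:I | bus: BusRdX,Flush
[10] P0: store L0 := 52 | P0:M(52), P1:I | bus: BusRdX
[11] P1: load  L0 | P0:O(52), P1:S(52) | bus: BusRd
[12] P0: load  L2 | P0:M(48), P1:I | bus: none
[13] P1: load  L1 | P0:S(90), P1:S(90) | bus: BusRd
[14] P1: store L0 := 72 | P0:I, P1:M(72) | bus: BusUpgr,Flush
[15] P0: load  L1 | P0:S(90), P1:S(90) | bus: none
[16] P1: load  L3 | P0:O(56), P1:S(56) | bus: BusRd
[17] P1: store L2 := 35 | P0:I, P1:M(35) | bus: BusRdX,Flush
[18] P1: store L2 := 36 | P0:I, P1:M(36) | bus: none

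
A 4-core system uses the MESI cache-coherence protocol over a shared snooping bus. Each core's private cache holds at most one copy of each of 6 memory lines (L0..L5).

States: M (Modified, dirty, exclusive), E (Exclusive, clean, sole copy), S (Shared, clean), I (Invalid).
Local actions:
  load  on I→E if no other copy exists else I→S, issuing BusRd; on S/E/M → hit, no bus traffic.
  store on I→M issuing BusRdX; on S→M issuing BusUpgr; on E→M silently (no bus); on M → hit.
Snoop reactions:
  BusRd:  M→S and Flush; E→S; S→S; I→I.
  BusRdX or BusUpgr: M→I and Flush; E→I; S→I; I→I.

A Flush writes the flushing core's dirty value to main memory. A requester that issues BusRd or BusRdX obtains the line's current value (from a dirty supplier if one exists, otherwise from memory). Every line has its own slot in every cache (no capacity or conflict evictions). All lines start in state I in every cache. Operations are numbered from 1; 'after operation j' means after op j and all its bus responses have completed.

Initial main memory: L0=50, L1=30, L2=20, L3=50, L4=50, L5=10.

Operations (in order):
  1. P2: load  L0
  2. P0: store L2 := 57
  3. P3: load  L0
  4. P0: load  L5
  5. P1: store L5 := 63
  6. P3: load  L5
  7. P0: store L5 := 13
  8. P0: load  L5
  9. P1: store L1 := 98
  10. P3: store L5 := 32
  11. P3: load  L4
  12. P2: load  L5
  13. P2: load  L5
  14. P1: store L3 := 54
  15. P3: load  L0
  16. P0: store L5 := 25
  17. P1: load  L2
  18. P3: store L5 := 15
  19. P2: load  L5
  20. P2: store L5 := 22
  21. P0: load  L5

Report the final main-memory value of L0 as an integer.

memory[L0] = 50

[1] P2: load  L0 | P0:I, P1:I, P2:E(50), P3:I | bus: BusRd
[2] P0: store L2 := 57 | P0:M(57), P1:I, P2:I, P3:I | bus: BusRdX
[3] P3: load  L0 | P0:I, P1:I, P2:S(50), P3:S(50) | bus: BusRd
[4] P0: load  L5 | P0:E(10), P1:I, P2:I, P3:I | bus: BusRd
[5] P1: store L5 := 63 | P0:I, P1:M(63), P2:I, P3:I | bus: BusRdX
[6] P3: load  L5 | P0:I, P1:S(63), P2:I, P3:S(63) | bus: BusRd,Flush
[7] P0: store L5 := 13 | P0:M(13), P1:I, P2:I, P3:I | bus: BusRdX
[8] P0: load  L5 | P0:M(13), P1:I, P2:I, P3:I | bus: none
[9] P1: store L1 := 98 | P0:I, P1:M(98), P2:I, P3:I | bus: BusRdX
[10] P3: store L5 := 32 | P0:I, P1:I, P2:I, P3:M(32) | bus: BusRdX,Flush
[11] P3: load  L4 | P0:I, P1:I, P2:I, P3:E(50) | bus: BusRd
[12] P2: load  L5 | P0:I, P1:I, P2:S(32), P3:S(32) | bus: BusRd,Flush
[13] P2: load  L5 | P0:I, P1:I, P2:S(32), P3:S(32) | bus: none
[14] P1: store L3 := 54 | P0:I, P1:M(54), P2:I, P3:I | bus: BusRdX
[15] P3: load  L0 | P0:I, P1:I, P2:S(50), P3:S(50) | bus: none
[16] P0: store L5 := 25 | P0:M(25), P1:I, P2:I, P3:I | bus: BusRdX
[17] P1: load  L2 | P0:S(57), P1:S(57), P2:I, P3:I | bus: BusRd,Flush
[18] P3: store L5 := 15 | P0:I, P1:I, P2:I, P3:M(15) | bus: BusRdX,Flush
[19] P2: load  L5 | P0:I, P1:I, P2:S(15), P3:S(15) | bus: BusRd,Flush
[20] P2: store L5 := 22 | P0:I, P1:I, P2:M(22), P3:I | bus: BusUpgr
[21] P0: load  L5 | P0:S(22), P1:I, P2:S(22), P3:I | bus: BusRd,Flush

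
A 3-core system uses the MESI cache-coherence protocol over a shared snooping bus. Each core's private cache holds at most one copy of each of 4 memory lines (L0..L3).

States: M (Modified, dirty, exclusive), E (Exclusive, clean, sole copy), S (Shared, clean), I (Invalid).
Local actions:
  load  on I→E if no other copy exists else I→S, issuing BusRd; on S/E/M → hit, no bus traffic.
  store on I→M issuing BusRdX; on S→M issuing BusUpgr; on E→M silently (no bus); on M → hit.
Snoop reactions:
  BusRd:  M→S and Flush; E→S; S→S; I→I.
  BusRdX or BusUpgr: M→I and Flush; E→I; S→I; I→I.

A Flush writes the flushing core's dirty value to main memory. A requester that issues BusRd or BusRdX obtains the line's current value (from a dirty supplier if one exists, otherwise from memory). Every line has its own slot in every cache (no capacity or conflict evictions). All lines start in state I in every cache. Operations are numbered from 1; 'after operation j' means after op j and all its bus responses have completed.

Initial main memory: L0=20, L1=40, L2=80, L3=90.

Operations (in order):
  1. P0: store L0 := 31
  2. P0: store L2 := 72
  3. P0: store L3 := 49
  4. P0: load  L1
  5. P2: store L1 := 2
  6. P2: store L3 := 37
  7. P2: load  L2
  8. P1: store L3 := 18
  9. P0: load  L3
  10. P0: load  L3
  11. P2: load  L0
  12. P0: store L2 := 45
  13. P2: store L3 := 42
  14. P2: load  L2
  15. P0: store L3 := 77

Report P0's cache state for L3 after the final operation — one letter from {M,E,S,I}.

1. P0: store L0 := 31  bus=[BusRdX]  L0: P0=M P1=I P2=I  mem[L0]=20
2. P0: store L2 := 72  bus=[BusRdX]  L2: P0=M P1=I P2=I  mem[L2]=80
3. P0: store L3 := 49  bus=[BusRdX]  L3: P0=M P1=I P2=I  mem[L3]=90
4. P0: load  L1  bus=[BusRd]  L1: P0=E P1=I P2=I  mem[L1]=40
5. P2: store L1 := 2  bus=[BusRdX]  L1: P0=I P1=I P2=M  mem[L1]=40
6. P2: store L3 := 37  bus=[BusRdX,Flush]  L3: P0=I P1=I P2=M  mem[L3]=49
7. P2: load  L2  bus=[BusRd,Flush]  L2: P0=S P1=I P2=S  mem[L2]=72
8. P1: store L3 := 18  bus=[BusRdX,Flush]  L3: P0=I P1=M P2=I  mem[L3]=37
9. P0: load  L3  bus=[BusRd,Flush]  L3: P0=S P1=S P2=I  mem[L3]=18
10. P0: load  L3  bus=[-]  L3: P0=S P1=S P2=I  mem[L3]=18
11. P2: load  L0  bus=[BusRd,Flush]  L0: P0=S P1=I P2=S  mem[L0]=31
12. P0: store L2 := 45  bus=[BusUpgr]  L2: P0=M P1=I P2=I  mem[L2]=72
13. P2: store L3 := 42  bus=[BusRdX]  L3: P0=I P1=I P2=M  mem[L3]=18
14. P2: load  L2  bus=[BusRd,Flush]  L2: P0=S P1=I P2=S  mem[L2]=45
15. P0: store L3 := 77  bus=[BusRdX,Flush]  L3: P0=M P1=I P2=I  mem[L3]=42

state = M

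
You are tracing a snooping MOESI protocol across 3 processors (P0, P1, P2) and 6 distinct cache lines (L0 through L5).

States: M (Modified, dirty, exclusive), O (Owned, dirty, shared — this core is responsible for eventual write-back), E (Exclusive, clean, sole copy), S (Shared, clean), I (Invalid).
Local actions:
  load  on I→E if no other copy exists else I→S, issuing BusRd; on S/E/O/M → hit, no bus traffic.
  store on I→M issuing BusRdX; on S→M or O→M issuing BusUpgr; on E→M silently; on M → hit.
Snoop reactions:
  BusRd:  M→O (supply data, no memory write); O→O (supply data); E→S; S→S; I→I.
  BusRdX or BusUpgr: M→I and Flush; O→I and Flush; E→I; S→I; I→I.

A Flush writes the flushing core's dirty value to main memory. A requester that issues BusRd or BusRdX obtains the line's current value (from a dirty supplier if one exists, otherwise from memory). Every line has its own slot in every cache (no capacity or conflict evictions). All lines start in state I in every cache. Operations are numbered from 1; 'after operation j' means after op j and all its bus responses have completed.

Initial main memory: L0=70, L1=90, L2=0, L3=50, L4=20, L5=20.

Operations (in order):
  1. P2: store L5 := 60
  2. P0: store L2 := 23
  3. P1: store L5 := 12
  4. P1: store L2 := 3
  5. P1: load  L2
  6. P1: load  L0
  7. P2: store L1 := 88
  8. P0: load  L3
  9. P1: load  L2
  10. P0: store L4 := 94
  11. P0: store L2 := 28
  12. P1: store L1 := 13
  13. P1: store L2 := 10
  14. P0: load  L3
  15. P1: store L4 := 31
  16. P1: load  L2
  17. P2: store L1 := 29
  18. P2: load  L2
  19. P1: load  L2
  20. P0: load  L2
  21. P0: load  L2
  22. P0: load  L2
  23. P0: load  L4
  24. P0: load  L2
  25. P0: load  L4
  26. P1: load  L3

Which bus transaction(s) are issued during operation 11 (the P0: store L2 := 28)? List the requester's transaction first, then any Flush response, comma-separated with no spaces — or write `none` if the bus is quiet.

1. P2: store L5 := 60  bus=[BusRdX]  L5: P0=I P1=I P2=M  mem[L5]=20
2. P0: store L2 := 23  bus=[BusRdX]  L2: P0=M P1=I P2=I  mem[L2]=0
3. P1: store L5 := 12  bus=[BusRdX,Flush]  L5: P0=I P1=M P2=I  mem[L5]=60
4. P1: store L2 := 3  bus=[BusRdX,Flush]  L2: P0=I P1=M P2=I  mem[L2]=23
5. P1: load  L2  bus=[-]  L2: P0=I P1=M P2=I  mem[L2]=23
6. P1: load  L0  bus=[BusRd]  L0: P0=I P1=E P2=I  mem[L0]=70
7. P2: store L1 := 88  bus=[BusRdX]  L1: P0=I P1=I P2=M  mem[L1]=90
8. P0: load  L3  bus=[BusRd]  L3: P0=E P1=I P2=I  mem[L3]=50
9. P1: load  L2  bus=[-]  L2: P0=I P1=M P2=I  mem[L2]=23
10. P0: store L4 := 94  bus=[BusRdX]  L4: P0=M P1=I P2=I  mem[L4]=20
11. P0: store L2 := 28  bus=[BusRdX,Flush]  L2: P0=M P1=I P2=I  mem[L2]=3
12. P1: store L1 := 13  bus=[BusRdX,Flush]  L1: P0=I P1=M P2=I  mem[L1]=88
13. P1: store L2 := 10  bus=[BusRdX,Flush]  L2: P0=I P1=M P2=I  mem[L2]=28
14. P0: load  L3  bus=[-]  L3: P0=E P1=I P2=I  mem[L3]=50
15. P1: store L4 := 31  bus=[BusRdX,Flush]  L4: P0=I P1=M P2=I  mem[L4]=94
16. P1: load  L2  bus=[-]  L2: P0=I P1=M P2=I  mem[L2]=28
17. P2: store L1 := 29  bus=[BusRdX,Flush]  L1: P0=I P1=I P2=M  mem[L1]=13
18. P2: load  L2  bus=[BusRd]  L2: P0=I P1=O P2=S  mem[L2]=28
19. P1: load  L2  bus=[-]  L2: P0=I P1=O P2=S  mem[L2]=28
20. P0: load  L2  bus=[BusRd]  L2: P0=S P1=O P2=S  mem[L2]=28
21. P0: load  L2  bus=[-]  L2: P0=S P1=O P2=S  mem[L2]=28
22. P0: load  L2  bus=[-]  L2: P0=S P1=O P2=S  mem[L2]=28
23. P0: load  L4  bus=[BusRd]  L4: P0=S P1=O P2=I  mem[L4]=94
24. P0: load  L2  bus=[-]  L2: P0=S P1=O P2=S  mem[L2]=28
25. P0: load  L4  bus=[-]  L4: P0=S P1=O P2=I  mem[L4]=94
26. P1: load  L3  bus=[BusRd]  L3: P0=S P1=S P2=I  mem[L3]=50

bus = BusRdX,Flush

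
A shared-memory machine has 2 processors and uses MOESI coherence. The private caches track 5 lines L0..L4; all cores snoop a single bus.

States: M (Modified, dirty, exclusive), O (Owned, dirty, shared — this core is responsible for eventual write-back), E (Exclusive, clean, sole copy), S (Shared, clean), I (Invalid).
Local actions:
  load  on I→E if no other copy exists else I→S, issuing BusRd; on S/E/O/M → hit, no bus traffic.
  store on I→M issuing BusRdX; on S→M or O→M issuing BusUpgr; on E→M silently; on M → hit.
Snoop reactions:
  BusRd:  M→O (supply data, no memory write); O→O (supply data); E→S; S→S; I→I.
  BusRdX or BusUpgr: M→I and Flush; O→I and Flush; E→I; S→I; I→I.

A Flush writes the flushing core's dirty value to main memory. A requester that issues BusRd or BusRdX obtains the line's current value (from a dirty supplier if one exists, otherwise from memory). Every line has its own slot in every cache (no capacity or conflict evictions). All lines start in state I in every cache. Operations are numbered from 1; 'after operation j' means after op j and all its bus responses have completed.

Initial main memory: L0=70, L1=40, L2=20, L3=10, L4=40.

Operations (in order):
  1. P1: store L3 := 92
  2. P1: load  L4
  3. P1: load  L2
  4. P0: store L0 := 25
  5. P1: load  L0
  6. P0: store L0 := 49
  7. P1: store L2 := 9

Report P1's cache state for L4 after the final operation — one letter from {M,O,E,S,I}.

1. P1: store L3 := 92  bus=[BusRdX]  L3: P0=I P1=M  mem[L3]=10
2. P1: load  L4  bus=[BusRd]  L4: P0=I P1=E  mem[L4]=40
3. P1: load  L2  bus=[BusRd]  L2: P0=I P1=E  mem[L2]=20
4. P0: store L0 := 25  bus=[BusRdX]  L0: P0=M P1=I  mem[L0]=70
5. P1: load  L0  bus=[BusRd]  L0: P0=O P1=S  mem[L0]=70
6. P0: store L0 := 49  bus=[BusUpgr]  L0: P0=M P1=I  mem[L0]=70
7. P1: store L2 := 9  bus=[-]  L2: P0=I P1=M  mem[L2]=20

state = E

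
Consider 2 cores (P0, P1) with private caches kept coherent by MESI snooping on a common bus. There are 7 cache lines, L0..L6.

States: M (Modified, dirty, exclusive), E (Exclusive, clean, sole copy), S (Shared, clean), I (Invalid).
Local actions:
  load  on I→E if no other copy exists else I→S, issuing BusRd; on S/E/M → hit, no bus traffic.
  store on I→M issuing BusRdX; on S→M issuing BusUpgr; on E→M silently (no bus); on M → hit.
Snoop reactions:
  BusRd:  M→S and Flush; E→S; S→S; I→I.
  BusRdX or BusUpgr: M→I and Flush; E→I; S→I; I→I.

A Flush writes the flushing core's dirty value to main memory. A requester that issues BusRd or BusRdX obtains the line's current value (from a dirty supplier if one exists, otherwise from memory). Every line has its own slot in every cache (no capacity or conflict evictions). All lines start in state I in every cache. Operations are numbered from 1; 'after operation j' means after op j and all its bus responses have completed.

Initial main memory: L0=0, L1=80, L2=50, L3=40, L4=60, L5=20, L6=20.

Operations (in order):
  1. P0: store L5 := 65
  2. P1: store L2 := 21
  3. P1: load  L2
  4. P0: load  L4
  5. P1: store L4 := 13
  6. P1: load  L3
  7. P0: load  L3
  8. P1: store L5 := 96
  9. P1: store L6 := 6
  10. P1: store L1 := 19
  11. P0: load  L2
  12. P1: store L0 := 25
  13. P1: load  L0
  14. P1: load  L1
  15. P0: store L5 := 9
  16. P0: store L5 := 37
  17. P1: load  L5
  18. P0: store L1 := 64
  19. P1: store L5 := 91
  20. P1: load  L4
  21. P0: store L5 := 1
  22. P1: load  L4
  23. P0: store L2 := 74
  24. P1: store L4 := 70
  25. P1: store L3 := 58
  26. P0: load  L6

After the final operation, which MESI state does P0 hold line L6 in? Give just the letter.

state = S

[1] P0: store L5 := 65 | P0:M(65), P1:I | bus: BusRdX
[2] P1: store L2 := 21 | P0:I, P1:M(21) | bus: BusRdX
[3] P1: load  L2 | P0:I, P1:M(21) | bus: none
[4] P0: load  L4 | P0:E(60), P1:I | bus: BusRd
[5] P1: store L4 := 13 | P0:I, P1:M(13) | bus: BusRdX
[6] P1: load  L3 | P0:I, P1:E(40) | bus: BusRd
[7] P0: load  L3 | P0:S(40), P1:S(40) | bus: BusRd
[8] P1: store L5 := 96 | P0:I, P1:M(96) | bus: BusRdX,Flush
[9] P1: store L6 := 6 | P0:I, P1:M(6) | bus: BusRdX
[10] P1: store L1 := 19 | P0:I, P1:M(19) | bus: BusRdX
[11] P0: load  L2 | P0:S(21), P1:S(21) | bus: BusRd,Flush
[12] P1: store L0 := 25 | P0:I, P1:M(25) | bus: BusRdX
[13] P1: load  L0 | P0:I, P1:M(25) | bus: none
[14] P1: load  L1 | P0:I, P1:M(19) | bus: none
[15] P0: store L5 := 9 | P0:M(9), P1:I | bus: BusRdX,Flush
[16] P0: store L5 := 37 | P0:M(37), P1:I | bus: none
[17] P1: load  L5 | P0:S(37), P1:S(37) | bus: BusRd,Flush
[18] P0: store L1 := 64 | P0:M(64), P1:I | bus: BusRdX,Flush
[19] P1: store L5 := 91 | P0:I, P1:M(91) | bus: BusUpgr
[20] P1: load  L4 | P0:I, P1:M(13) | bus: none
[21] P0: store L5 := 1 | P0:M(1), P1:I | bus: BusRdX,Flush
[22] P1: load  L4 | P0:I, P1:M(13) | bus: none
[23] P0: store L2 := 74 | P0:M(74), P1:I | bus: BusUpgr
[24] P1: store L4 := 70 | P0:I, P1:M(70) | bus: none
[25] P1: store L3 := 58 | P0:I, P1:M(58) | bus: BusUpgr
[26] P0: load  L6 | P0:S(6), P1:S(6) | bus: BusRd,Flush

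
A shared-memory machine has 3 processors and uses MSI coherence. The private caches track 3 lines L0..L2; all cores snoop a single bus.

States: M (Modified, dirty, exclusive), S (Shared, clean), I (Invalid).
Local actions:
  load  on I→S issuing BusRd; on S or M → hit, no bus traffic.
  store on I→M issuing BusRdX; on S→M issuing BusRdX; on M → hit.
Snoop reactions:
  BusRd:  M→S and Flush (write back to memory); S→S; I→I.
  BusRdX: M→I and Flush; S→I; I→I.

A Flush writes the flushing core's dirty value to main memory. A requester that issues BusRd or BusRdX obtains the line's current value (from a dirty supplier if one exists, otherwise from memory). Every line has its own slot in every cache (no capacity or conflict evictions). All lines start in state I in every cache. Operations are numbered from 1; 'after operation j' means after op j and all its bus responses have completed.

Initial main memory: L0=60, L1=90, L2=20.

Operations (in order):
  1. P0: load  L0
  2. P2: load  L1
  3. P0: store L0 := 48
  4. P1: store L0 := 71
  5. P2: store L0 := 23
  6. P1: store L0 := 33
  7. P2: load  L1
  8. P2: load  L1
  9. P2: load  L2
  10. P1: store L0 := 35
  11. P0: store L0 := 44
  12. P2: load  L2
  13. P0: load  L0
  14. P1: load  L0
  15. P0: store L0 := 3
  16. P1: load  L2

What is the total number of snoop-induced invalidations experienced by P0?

[1] P0: load  L0 | P0:S(60), P1:I, P2:I | bus: BusRd
[2] P2: load  L1 | P0:I, P1:I, P2:S(90) | bus: BusRd
[3] P0: store L0 := 48 | P0:M(48), P1:I, P2:I | bus: BusRdX
[4] P1: store L0 := 71 | P0:I, P1:M(71), P2:I | bus: BusRdX,Flush
[5] P2: store L0 := 23 | P0:I, P1:I, P2:M(23) | bus: BusRdX,Flush
[6] P1: store L0 := 33 | P0:I, P1:M(33), P2:I | bus: BusRdX,Flush
[7] P2: load  L1 | P0:I, P1:I, P2:S(90) | bus: none
[8] P2: load  L1 | P0:I, P1:I, P2:S(90) | bus: none
[9] P2: load  L2 | P0:I, P1:I, P2:S(20) | bus: BusRd
[10] P1: store L0 := 35 | P0:I, P1:M(35), P2:I | bus: none
[11] P0: store L0 := 44 | P0:M(44), P1:I, P2:I | bus: BusRdX,Flush
[12] P2: load  L2 | P0:I, P1:I, P2:S(20) | bus: none
[13] P0: load  L0 | P0:M(44), P1:I, P2:I | bus: none
[14] P1: load  L0 | P0:S(44), P1:S(44), P2:I | bus: BusRd,Flush
[15] P0: store L0 := 3 | P0:M(3), P1:I, P2:I | bus: BusRdX
[16] P1: load  L2 | P0:I, P1:S(20), P2:S(20) | bus: BusRd

invalidations = 1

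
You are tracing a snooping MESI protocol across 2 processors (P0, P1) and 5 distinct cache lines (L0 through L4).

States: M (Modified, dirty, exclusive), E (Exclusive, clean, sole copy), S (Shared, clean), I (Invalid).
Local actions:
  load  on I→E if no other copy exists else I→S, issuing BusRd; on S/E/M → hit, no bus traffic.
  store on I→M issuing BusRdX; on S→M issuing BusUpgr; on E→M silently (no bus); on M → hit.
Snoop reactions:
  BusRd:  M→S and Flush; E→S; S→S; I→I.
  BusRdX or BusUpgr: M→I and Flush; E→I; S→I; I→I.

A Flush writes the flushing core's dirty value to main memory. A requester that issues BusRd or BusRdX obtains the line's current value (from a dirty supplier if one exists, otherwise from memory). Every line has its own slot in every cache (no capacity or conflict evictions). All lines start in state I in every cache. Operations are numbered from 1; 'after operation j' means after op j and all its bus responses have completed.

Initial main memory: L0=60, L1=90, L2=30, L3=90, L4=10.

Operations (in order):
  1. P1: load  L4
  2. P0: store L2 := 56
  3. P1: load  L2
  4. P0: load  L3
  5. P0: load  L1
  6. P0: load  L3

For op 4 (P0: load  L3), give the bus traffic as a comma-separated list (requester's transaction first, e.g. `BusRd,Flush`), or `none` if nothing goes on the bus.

bus = BusRd

step 1: P1: load  L4  ⟶  IE  (L4)  txn=BusRd  M[L4]=10
step 2: P0: store L2 := 56  ⟶  MI  (L2)  txn=BusRdX  M[L2]=30
step 3: P1: load  L2  ⟶  SS  (L2)  txn=BusRd+Flush  M[L2]=56
step 4: P0: load  L3  ⟶  EI  (L3)  txn=BusRd  M[L3]=90
step 5: P0: load  L1  ⟶  EI  (L1)  txn=BusRd  M[L1]=90
step 6: P0: load  L3  ⟶  EI  (L3)  txn=∅  M[L3]=90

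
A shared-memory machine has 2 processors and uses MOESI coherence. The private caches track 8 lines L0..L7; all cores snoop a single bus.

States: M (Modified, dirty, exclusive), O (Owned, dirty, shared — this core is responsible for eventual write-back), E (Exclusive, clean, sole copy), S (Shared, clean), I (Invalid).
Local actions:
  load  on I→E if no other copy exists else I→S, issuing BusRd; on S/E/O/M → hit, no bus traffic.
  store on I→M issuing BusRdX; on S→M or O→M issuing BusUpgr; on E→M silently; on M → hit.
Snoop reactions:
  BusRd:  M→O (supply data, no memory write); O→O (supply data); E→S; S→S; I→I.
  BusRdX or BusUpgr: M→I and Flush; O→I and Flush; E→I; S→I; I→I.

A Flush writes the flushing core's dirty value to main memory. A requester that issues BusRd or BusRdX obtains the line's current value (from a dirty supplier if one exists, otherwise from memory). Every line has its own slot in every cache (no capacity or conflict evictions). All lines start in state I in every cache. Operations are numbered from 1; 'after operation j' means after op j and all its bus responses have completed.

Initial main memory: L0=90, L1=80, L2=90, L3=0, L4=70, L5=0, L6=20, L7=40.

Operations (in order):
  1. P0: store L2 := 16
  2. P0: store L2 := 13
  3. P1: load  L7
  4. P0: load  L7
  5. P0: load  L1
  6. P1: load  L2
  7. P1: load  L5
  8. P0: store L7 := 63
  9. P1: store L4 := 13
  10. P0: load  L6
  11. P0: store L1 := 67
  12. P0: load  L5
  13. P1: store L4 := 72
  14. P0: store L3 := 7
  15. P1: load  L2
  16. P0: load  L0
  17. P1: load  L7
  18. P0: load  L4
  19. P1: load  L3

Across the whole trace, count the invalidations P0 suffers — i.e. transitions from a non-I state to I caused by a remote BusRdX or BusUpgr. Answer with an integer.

invalidations = 0

1. P0: store L2 := 16  bus=[BusRdX]  L2: P0=M P1=I  mem[L2]=90
2. P0: store L2 := 13  bus=[-]  L2: P0=M P1=I  mem[L2]=90
3. P1: load  L7  bus=[BusRd]  L7: P0=I P1=E  mem[L7]=40
4. P0: load  L7  bus=[BusRd]  L7: P0=S P1=S  mem[L7]=40
5. P0: load  L1  bus=[BusRd]  L1: P0=E P1=I  mem[L1]=80
6. P1: load  L2  bus=[BusRd]  L2: P0=O P1=S  mem[L2]=90
7. P1: load  L5  bus=[BusRd]  L5: P0=I P1=E  mem[L5]=0
8. P0: store L7 := 63  bus=[BusUpgr]  L7: P0=M P1=I  mem[L7]=40
9. P1: store L4 := 13  bus=[BusRdX]  L4: P0=I P1=M  mem[L4]=70
10. P0: load  L6  bus=[BusRd]  L6: P0=E P1=I  mem[L6]=20
11. P0: store L1 := 67  bus=[-]  L1: P0=M P1=I  mem[L1]=80
12. P0: load  L5  bus=[BusRd]  L5: P0=S P1=S  mem[L5]=0
13. P1: store L4 := 72  bus=[-]  L4: P0=I P1=M  mem[L4]=70
14. P0: store L3 := 7  bus=[BusRdX]  L3: P0=M P1=I  mem[L3]=0
15. P1: load  L2  bus=[-]  L2: P0=O P1=S  mem[L2]=90
16. P0: load  L0  bus=[BusRd]  L0: P0=E P1=I  mem[L0]=90
17. P1: load  L7  bus=[BusRd]  L7: P0=O P1=S  mem[L7]=40
18. P0: load  L4  bus=[BusRd]  L4: P0=S P1=O  mem[L4]=70
19. P1: load  L3  bus=[BusRd]  L3: P0=O P1=S  mem[L3]=0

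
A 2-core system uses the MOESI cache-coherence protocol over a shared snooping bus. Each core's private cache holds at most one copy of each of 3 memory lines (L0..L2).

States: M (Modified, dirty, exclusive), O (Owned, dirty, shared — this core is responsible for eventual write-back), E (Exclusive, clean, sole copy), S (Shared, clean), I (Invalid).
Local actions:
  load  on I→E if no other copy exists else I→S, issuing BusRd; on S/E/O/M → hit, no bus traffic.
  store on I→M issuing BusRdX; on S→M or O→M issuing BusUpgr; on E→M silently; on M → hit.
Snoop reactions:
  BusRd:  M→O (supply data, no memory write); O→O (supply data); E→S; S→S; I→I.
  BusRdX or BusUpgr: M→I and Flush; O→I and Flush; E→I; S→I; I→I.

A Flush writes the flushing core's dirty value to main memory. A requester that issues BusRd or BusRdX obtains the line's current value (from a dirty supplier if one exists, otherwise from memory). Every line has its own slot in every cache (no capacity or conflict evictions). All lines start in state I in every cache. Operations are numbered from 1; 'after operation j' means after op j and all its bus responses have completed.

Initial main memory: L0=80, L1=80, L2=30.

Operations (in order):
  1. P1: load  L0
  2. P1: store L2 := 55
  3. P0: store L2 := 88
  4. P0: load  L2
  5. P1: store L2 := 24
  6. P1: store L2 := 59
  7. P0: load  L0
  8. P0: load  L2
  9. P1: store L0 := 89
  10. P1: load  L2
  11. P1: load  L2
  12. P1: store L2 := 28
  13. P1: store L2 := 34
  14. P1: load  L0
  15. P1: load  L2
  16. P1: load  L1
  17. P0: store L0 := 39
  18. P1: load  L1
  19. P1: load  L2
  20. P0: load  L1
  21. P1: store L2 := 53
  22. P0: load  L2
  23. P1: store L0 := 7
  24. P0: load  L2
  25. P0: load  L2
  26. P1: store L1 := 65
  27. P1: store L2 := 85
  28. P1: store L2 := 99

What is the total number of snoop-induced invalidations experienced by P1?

invalidations = 2

  op1 P1: load  L0 → I/E on L0; bus BusRd; mem=80
  op2 P1: store L2 := 55 → I/M on L2; bus BusRdX; mem=30
  op3 P0: store L2 := 88 → M/I on L2; bus BusRdX Flush; mem=55
  op4 P0: load  L2 → M/I on L2; bus (none); mem=55
  op5 P1: store L2 := 24 → I/M on L2; bus BusRdX Flush; mem=88
  op6 P1: store L2 := 59 → I/M on L2; bus (none); mem=88
  op7 P0: load  L0 → S/S on L0; bus BusRd; mem=80
  op8 P0: load  L2 → S/O on L2; bus BusRd; mem=88
  op9 P1: store L0 := 89 → I/M on L0; bus BusUpgr; mem=80
  op10 P1: load  L2 → S/O on L2; bus (none); mem=88
  op11 P1: load  L2 → S/O on L2; bus (none); mem=88
  op12 P1: store L2 := 28 → I/M on L2; bus BusUpgr; mem=88
  op13 P1: store L2 := 34 → I/M on L2; bus (none); mem=88
  op14 P1: load  L0 → I/M on L0; bus (none); mem=80
  op15 P1: load  L2 → I/M on L2; bus (none); mem=88
  op16 P1: load  L1 → I/E on L1; bus BusRd; mem=80
  op17 P0: store L0 := 39 → M/I on L0; bus BusRdX Flush; mem=89
  op18 P1: load  L1 → I/E on L1; bus (none); mem=80
  op19 P1: load  L2 → I/M on L2; bus (none); mem=88
  op20 P0: load  L1 → S/S on L1; bus BusRd; mem=80
  op21 P1: store L2 := 53 → I/M on L2; bus (none); mem=88
  op22 P0: load  L2 → S/O on L2; bus BusRd; mem=88
  op23 P1: store L0 := 7 → I/M on L0; bus BusRdX Flush; mem=39
  op24 P0: load  L2 → S/O on L2; bus (none); mem=88
  op25 P0: load  L2 → S/O on L2; bus (none); mem=88
  op26 P1: store L1 := 65 → I/M on L1; bus BusUpgr; mem=80
  op27 P1: store L2 := 85 → I/M on L2; bus BusUpgr; mem=88
  op28 P1: store L2 := 99 → I/M on L2; bus (none); mem=88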